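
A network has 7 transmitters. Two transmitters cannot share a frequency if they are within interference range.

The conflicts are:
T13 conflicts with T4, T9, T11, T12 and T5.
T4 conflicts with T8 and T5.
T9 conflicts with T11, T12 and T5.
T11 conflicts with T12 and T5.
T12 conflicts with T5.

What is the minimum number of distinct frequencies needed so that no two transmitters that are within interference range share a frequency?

T13, T9, T11, T12, T5 all conflict with each other, so at least 5 frequencies are needed.
5 frequencies suffice: frequency 1 → {T13, T8}; frequency 2 → {T5}; frequency 3 → {T4, T9}; frequency 4 → {T12}; frequency 5 → {T11}. Each listed conflict is separated.

5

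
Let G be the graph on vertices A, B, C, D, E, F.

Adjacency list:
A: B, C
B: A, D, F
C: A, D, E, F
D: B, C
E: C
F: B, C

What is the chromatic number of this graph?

2

B and F are adjacent, so at least 2 colors are needed.
2 colors suffice: color 1 → {B, C}; color 2 → {A, D, E, F}. Every edge joins two different colors.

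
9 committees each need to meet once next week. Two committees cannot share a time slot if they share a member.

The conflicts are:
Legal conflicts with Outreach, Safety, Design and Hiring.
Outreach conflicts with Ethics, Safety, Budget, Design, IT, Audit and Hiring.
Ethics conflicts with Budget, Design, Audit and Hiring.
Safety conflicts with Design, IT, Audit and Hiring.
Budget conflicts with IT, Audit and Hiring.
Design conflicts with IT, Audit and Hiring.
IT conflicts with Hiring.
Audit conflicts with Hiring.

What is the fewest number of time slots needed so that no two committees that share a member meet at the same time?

5

Outreach, Safety, Design, Audit, Hiring are mutually in conflict, so at least 5 time slots are needed.
5 time slots suffice: time slot 1 → {Outreach}; time slot 2 → {Hiring}; time slot 3 → {Budget, Design}; time slot 4 → {Ethics, Safety}; time slot 5 → {Legal, IT, Audit}. Every pair that conflicts lands in different time slots.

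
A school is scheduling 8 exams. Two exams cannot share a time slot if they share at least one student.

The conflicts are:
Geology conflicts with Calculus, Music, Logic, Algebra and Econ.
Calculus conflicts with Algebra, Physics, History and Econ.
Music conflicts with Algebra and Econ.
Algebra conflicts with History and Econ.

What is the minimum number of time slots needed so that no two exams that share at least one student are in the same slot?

4

Geology, Calculus, Algebra, Econ are mutually in conflict, so at least 4 time slots are needed.
A valid assignment using 4 time slots: Geology=2, Calculus=3, Music=3, Logic=1, Algebra=1, Physics=1, History=2, Econ=4. No two conflicting exams share a time slot.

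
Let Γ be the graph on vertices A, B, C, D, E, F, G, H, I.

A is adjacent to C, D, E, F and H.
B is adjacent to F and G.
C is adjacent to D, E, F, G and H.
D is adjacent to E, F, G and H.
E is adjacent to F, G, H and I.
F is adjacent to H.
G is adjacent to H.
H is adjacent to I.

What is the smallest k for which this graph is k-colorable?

A, C, D, E, F, H are pairwise adjacent (a clique of size 6), so at least 6 colors are needed.
One proper 6-coloring: A=6, B=1, C=3, D=4, E=1, F=5, G=5, H=2, I=3. Each edge has distinct colors on its endpoints.

6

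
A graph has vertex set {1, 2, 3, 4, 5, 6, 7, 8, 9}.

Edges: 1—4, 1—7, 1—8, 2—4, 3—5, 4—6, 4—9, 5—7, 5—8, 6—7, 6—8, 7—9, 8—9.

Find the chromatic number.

2

2 and 4 are adjacent, so at least 2 colors are needed.
2 colors suffice: color a → {3, 4, 7, 8}; color b → {1, 2, 5, 6, 9}. No two adjacent vertices share a color.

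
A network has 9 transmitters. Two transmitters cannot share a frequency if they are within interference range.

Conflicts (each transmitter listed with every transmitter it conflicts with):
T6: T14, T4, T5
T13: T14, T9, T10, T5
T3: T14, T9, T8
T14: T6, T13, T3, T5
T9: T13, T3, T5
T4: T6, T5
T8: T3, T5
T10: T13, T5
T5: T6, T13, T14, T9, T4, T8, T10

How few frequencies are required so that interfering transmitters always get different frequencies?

3

T13, T10, T5 pairwise conflict, so at least 3 frequencies are needed.
Using 3 frequencies: T6=2, T13=2, T3=1, T14=3, T9=3, T4=3, T8=2, T10=3, T5=1. Each listed conflict is separated.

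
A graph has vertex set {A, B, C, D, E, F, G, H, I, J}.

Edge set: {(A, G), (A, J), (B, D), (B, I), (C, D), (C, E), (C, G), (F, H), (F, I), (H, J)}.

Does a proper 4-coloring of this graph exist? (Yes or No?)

The chromatic number is 3. The cycle J-H-F-I-B-D-C-G-A-J has odd length 9, so it cannot be 2-colored; at least 3 colors are needed.
One proper 3-coloring: A=2, B=1, C=1, D=2, E=2, F=1, G=3, H=2, I=2, J=1.
Since 4 ≥ 3, a proper 4-coloring certainly exists.

Yes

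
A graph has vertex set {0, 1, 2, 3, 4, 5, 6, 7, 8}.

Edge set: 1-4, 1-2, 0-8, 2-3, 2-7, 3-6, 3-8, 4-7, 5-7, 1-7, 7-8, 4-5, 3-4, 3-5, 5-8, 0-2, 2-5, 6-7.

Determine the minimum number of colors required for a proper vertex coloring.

3

1, 2, 7 are mutually adjacent, so at least 3 colors are needed.
A valid assignment using 3 colors: 0=red, 1=green, 2=blue, 3=red, 4=blue, 5=green, 6=blue, 7=red, 8=blue. Every edge joins two different colors.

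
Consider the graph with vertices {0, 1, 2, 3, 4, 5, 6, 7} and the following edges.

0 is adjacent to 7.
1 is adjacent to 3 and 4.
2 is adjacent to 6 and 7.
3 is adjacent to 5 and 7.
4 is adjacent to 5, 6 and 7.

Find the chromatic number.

2

3 and 5 are adjacent, so at least 2 colors are needed.
2 colors suffice: 0=b, 1=a, 2=b, 3=b, 4=b, 5=a, 6=a, 7=a. Every edge joins two different colors.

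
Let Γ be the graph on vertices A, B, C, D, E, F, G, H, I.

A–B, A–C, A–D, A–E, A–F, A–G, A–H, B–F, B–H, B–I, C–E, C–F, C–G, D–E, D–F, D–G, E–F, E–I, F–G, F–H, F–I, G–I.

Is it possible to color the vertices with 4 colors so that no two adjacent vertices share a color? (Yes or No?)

Yes

The chromatic number is 4. A, D, F, G are pairwise adjacent (a clique of size 4), so at least 4 colors are needed.
4 colors suffice: color 1 → {F}; color 2 → {A, I}; color 3 → {B, E, G}; color 4 → {C, D, H}.
That is already a proper 4-coloring.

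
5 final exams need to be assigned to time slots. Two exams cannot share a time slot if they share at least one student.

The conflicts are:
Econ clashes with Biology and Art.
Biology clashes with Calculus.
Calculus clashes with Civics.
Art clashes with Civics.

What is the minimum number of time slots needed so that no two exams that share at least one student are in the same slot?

The cycle Art-Civics-Calculus-Biology-Econ-Art has odd length 5, so it cannot be 2-colored; at least 3 time slots are needed.
3 time slots suffice: time slot 1 → {Calculus, Art}; time slot 2 → {Econ, Civics}; time slot 3 → {Biology}. No two conflicting exams share a time slot.

3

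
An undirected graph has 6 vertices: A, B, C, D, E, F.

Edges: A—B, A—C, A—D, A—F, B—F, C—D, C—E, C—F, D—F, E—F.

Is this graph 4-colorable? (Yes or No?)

The chromatic number is 4. A, C, D, F form a clique, so at least 4 colors are needed.
4 colors suffice: color red → {F}; color blue → {B, C}; color green → {A, E}; color yellow → {D}.
That is already a proper 4-coloring.

Yes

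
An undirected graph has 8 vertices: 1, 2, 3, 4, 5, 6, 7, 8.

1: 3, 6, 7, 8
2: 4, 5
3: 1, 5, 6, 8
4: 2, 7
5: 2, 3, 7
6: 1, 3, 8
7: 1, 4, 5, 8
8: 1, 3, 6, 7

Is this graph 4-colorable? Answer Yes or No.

The chromatic number is 4. 1, 3, 6, 8 form a clique, so at least 4 colors are needed.
4 colors suffice: 1=c, 2=b, 3=b, 4=a, 5=a, 6=d, 7=b, 8=a.
That is already a proper 4-coloring.

Yes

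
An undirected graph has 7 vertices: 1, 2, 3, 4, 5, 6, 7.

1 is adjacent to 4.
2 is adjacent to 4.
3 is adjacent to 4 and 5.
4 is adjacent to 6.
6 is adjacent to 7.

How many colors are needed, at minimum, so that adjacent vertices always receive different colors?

2

1 and 4 are adjacent, so at least 2 colors are needed.
One proper 2-coloring: 1=b, 2=b, 3=b, 4=a, 5=a, 6=b, 7=a. Every edge joins two different colors.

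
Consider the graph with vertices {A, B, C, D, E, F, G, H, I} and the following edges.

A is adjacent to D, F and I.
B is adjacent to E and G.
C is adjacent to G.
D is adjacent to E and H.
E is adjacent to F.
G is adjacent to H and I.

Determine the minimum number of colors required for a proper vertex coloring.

3

The cycle H-D-A-I-G-H has odd length 5, so it cannot be 2-colored; at least 3 colors are needed.
3 colors suffice: color red → {A, E, G}; color blue → {B, C, D, F, I}; color green → {H}. Each edge has distinct colors on its endpoints.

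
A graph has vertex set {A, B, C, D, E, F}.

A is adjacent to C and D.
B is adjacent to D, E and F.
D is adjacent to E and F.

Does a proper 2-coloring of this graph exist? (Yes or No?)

No

B, D, F are mutually adjacent, so at least 3 colors are needed.
So 2 colors are not enough.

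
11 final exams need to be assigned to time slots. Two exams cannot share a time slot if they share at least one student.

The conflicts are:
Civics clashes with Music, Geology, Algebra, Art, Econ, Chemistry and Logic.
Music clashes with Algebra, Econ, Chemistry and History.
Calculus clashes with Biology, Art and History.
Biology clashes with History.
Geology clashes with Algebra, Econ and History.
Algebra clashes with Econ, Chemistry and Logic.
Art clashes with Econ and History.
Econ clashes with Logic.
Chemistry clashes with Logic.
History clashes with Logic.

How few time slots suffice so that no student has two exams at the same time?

Civics, Geology, Algebra, Econ all conflict with each other, so at least 4 time slots are needed.
4 time slots suffice: time slot 1 → {Civics, History}; time slot 2 → {Calculus, Econ, Chemistry}; time slot 3 → {Biology, Algebra, Art}; time slot 4 → {Music, Geology, Logic}. Every pair that conflicts lands in different time slots.

4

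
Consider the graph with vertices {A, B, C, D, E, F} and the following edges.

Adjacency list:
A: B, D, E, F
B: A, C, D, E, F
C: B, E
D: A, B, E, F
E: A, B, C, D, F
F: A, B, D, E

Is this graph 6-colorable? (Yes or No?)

Yes

The chromatic number is 5. A, B, D, E, F are pairwise adjacent (a clique of size 5), so at least 5 colors are needed.
5 colors suffice: A=purple, B=red, C=green, D=yellow, E=blue, F=green.
Since 6 ≥ 5, a proper 6-coloring certainly exists.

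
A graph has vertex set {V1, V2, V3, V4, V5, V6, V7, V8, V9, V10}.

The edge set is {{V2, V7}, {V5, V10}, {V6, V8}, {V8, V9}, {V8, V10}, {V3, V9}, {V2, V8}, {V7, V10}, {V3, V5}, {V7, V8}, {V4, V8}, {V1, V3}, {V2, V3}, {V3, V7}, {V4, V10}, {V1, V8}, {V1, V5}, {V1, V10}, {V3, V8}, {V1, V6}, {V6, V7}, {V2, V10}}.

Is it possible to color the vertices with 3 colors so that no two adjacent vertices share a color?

V2, V3, V7, V8 form a clique, so at least 4 colors are needed.
So 3 colors are not enough.

No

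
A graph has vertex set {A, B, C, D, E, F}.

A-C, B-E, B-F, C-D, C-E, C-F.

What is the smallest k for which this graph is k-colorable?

C and D are adjacent, so at least 2 colors are needed.
One proper 2-coloring: A=blue, B=red, C=red, D=blue, E=blue, F=blue. No two adjacent vertices share a color.

2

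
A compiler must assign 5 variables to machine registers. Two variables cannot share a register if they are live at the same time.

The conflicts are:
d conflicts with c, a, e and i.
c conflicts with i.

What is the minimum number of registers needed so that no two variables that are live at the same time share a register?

d, c, i all conflict with each other, so at least 3 registers are needed.
3 registers suffice: register 1 → {d}; register 2 → {c, a, e}; register 3 → {i}. Every pair that conflicts lands in different registers.

3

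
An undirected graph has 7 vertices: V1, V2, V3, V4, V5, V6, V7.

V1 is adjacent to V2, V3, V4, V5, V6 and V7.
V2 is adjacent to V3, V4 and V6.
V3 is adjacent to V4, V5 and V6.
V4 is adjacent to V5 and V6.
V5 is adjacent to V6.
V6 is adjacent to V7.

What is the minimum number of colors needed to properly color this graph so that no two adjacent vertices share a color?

5

V1, V2, V3, V4, V6 are pairwise adjacent (a clique of size 5), so at least 5 colors are needed.
5 colors suffice: color 1 → {V1}; color 2 → {V6}; color 3 → {V3, V7}; color 4 → {V4}; color 5 → {V2, V5}. Every edge joins two different colors.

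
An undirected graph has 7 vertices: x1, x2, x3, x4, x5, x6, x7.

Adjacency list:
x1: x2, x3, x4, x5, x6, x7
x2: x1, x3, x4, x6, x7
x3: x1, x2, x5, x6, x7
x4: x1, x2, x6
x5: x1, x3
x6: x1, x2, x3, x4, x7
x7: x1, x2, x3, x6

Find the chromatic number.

x1, x2, x3, x6, x7 are mutually adjacent (a clique of size 5), so at least 5 colors are needed.
A valid assignment using 5 colors: x1=1, x2=4, x3=2, x4=2, x5=3, x6=3, x7=5. No two adjacent vertices share a color.

5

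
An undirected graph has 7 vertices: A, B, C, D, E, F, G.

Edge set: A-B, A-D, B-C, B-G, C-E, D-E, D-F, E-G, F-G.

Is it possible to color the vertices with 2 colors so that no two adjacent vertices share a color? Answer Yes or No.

The cycle D-E-G-B-A-D has odd length 5, so it cannot be 2-colored; at least 3 colors are needed.
So 2 colors are not enough.

No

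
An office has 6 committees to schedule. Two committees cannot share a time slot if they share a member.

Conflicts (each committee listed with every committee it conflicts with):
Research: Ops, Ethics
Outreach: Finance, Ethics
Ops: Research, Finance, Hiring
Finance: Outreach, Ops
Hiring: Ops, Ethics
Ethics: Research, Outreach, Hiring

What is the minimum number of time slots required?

3

The cycle Research-Ethics-Outreach-Finance-Ops-Research has odd length 5, so it cannot be 2-colored; at least 3 time slots are needed.
3 time slots suffice: time slot 1 → {Ops, Ethics}; time slot 2 → {Research, Outreach, Hiring}; time slot 3 → {Finance}. No two conflicting committees share a time slot.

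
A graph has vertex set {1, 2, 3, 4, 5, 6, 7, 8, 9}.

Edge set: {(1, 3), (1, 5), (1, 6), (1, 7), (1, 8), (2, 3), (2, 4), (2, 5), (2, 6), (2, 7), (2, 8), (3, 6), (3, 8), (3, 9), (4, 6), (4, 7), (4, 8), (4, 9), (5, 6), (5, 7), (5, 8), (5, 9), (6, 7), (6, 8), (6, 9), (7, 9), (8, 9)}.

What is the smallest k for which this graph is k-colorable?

5, 6, 7, 9 are mutually adjacent (a clique of size 4), so at least 4 colors are needed.
4 colors suffice: 1=d, 2=d, 3=c, 4=c, 5=c, 6=a, 7=b, 8=b, 9=d. No two adjacent vertices share a color.

4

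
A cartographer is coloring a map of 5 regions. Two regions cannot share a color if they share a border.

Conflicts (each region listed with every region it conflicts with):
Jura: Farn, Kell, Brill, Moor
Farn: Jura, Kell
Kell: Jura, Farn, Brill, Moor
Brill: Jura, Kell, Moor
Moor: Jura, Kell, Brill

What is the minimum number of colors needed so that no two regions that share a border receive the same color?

Jura, Kell, Brill, Moor all conflict with each other, so at least 4 colors are needed.
One proper 4-coloring: Jura=2, Farn=3, Kell=1, Brill=3, Moor=4. Every pair that conflicts lands in different colors.

4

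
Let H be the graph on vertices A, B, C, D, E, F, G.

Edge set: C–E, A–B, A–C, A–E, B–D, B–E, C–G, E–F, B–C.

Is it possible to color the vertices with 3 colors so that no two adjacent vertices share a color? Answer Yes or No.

No

A, B, C, E are mutually adjacent (a clique of size 4), so at least 4 colors are needed.
So 3 colors are not enough.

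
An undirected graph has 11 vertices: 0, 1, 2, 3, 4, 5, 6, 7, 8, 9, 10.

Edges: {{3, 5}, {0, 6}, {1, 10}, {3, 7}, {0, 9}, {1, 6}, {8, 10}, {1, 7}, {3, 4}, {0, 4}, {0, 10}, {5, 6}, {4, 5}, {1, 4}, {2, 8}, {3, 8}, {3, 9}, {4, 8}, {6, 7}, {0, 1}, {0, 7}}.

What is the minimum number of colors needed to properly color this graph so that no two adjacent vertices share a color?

0, 1, 6, 7 are pairwise adjacent (a clique of size 4), so at least 4 colors are needed.
A valid assignment using 4 colors: 0=red, 1=blue, 2=red, 3=red, 4=green, 5=blue, 6=green, 7=yellow, 8=blue, 9=blue, 10=green. Every edge joins two different colors.

4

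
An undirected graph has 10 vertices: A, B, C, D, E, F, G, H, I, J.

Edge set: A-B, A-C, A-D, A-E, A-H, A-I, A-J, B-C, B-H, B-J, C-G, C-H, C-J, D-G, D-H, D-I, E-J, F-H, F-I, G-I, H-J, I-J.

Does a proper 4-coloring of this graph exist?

A, B, C, H, J are mutually adjacent (a clique of size 5), so at least 5 colors are needed.
So 4 colors are not enough.

No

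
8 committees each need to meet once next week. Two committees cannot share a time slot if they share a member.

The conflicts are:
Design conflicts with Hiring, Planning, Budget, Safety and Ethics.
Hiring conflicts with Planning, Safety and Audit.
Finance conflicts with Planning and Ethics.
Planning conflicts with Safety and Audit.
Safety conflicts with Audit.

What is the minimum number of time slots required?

Design, Hiring, Planning, Safety all conflict with each other, so at least 4 time slots are needed.
4 time slots suffice: time slot 1 → {Design, Finance, Audit}; time slot 2 → {Planning, Budget, Ethics}; time slot 3 → {Safety}; time slot 4 → {Hiring}. Each listed conflict is separated.

4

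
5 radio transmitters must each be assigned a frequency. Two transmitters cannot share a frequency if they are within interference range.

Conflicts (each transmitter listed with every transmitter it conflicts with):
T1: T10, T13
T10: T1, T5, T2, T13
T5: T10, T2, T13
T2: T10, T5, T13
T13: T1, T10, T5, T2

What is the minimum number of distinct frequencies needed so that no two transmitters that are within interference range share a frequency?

T10, T5, T2, T13 pairwise conflict, so at least 4 frequencies are needed.
4 frequencies suffice: T1=3, T10=1, T5=4, T2=3, T13=2. Each listed conflict is separated.

4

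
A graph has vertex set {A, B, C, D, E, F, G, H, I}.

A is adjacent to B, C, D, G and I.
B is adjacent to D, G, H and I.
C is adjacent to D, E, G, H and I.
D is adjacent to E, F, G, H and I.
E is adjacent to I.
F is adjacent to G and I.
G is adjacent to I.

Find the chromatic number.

A, C, D, G, I are pairwise adjacent (a clique of size 5), so at least 5 colors are needed.
A valid assignment using 5 colors: A=purple, B=green, C=green, D=red, E=yellow, F=green, G=yellow, H=blue, I=blue. Each edge has distinct colors on its endpoints.

5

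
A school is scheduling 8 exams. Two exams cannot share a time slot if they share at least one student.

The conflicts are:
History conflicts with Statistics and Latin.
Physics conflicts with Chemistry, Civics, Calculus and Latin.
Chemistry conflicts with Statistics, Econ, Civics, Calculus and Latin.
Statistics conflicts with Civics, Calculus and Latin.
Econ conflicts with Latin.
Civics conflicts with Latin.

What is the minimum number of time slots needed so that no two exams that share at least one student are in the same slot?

Physics, Chemistry, Civics, Latin are mutually in conflict, so at least 4 time slots are needed.
4 time slots suffice: time slot 1 → {Calculus, Latin}; time slot 2 → {History, Chemistry}; time slot 3 → {Physics, Statistics, Econ}; time slot 4 → {Civics}. Every pair that conflicts lands in different time slots.

4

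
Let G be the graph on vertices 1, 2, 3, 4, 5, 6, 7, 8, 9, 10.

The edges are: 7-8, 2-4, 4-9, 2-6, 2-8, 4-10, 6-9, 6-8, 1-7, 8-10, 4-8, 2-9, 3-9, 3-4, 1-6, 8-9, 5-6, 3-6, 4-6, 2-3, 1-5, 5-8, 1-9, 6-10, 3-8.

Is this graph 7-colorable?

The chromatic number is 6. 2, 3, 4, 6, 8, 9 are mutually adjacent (a clique of size 6), so at least 6 colors are needed.
6 colors suffice: color red → {1, 8}; color blue → {6, 7}; color green → {5, 9, 10}; color yellow → {4}; color purple → {2}; color orange → {3}.
Since 7 ≥ 6, a proper 7-coloring certainly exists.

Yes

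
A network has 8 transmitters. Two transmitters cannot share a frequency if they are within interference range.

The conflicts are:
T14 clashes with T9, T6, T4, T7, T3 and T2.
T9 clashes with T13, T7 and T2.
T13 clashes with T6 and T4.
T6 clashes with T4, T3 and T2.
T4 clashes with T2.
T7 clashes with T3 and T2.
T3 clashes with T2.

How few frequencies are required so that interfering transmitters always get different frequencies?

T14, T7, T3, T2 all conflict with each other, so at least 4 frequencies are needed.
4 frequencies suffice: frequency 1 → {T14, T13}; frequency 2 → {T2}; frequency 3 → {T6, T7}; frequency 4 → {T9, T4, T3}. No two conflicting transmitters share a frequency.

4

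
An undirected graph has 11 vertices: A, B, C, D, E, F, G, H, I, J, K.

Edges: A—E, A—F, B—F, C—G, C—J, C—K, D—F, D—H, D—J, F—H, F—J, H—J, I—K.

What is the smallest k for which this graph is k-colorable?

4

D, F, H, J are mutually adjacent (a clique of size 4), so at least 4 colors are needed.
One proper 4-coloring: A=2, B=2, C=1, D=4, E=1, F=1, G=2, H=3, I=1, J=2, K=2. Each edge has distinct colors on its endpoints.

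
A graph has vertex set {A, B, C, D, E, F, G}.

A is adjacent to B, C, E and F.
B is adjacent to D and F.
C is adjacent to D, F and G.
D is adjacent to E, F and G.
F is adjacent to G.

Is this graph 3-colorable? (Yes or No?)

C, D, F, G are pairwise adjacent (a clique of size 4), so at least 4 colors are needed.
So 3 colors are not enough.

No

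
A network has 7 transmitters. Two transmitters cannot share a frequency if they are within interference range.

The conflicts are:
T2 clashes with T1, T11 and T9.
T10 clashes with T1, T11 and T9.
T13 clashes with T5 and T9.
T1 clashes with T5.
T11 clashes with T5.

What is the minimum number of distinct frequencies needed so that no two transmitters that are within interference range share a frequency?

3

The cycle T5-T1-T10-T9-T13-T5 has odd length 5, so it cannot be 2-colored; at least 3 frequencies are needed.
3 frequencies suffice: frequency 1 → {T2, T10, T5}; frequency 2 → {T1, T11, T9}; frequency 3 → {T13}. Every pair that conflicts lands in different frequencies.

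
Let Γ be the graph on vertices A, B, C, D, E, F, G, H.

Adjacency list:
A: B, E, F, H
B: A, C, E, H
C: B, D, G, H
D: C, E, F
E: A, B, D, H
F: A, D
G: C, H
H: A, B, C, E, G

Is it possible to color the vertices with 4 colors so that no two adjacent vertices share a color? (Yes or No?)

The chromatic number is 4. A, B, E, H are mutually adjacent (a clique of size 4), so at least 4 colors are needed.
4 colors suffice: A=2, B=3, C=2, D=1, E=4, F=3, G=3, H=1.
That is already a proper 4-coloring.

Yes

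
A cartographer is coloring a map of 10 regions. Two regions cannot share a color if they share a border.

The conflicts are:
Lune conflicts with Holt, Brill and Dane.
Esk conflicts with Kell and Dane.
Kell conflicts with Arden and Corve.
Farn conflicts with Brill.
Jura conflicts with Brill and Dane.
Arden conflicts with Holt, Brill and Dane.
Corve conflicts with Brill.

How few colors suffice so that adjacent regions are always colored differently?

2

Lune and Dane conflict, so at least 2 colors are needed.
A valid assignment using 2 colors: Lune=2, Esk=2, Kell=1, Farn=2, Jura=2, Arden=2, Corve=2, Holt=1, Brill=1, Dane=1. Every pair that conflicts lands in different colors.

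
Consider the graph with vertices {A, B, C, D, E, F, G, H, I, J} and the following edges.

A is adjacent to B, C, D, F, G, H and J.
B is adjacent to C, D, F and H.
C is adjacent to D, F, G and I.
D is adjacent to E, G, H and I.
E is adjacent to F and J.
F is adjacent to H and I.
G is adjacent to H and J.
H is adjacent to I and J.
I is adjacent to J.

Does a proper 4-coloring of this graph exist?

The chromatic number is 4. A, D, G, H are pairwise adjacent (a clique of size 4), so at least 4 colors are needed.
4 colors suffice: color red → {D, F, J}; color blue → {C, E, H}; color green → {A, I}; color yellow → {B, G}.
That is already a proper 4-coloring.

Yes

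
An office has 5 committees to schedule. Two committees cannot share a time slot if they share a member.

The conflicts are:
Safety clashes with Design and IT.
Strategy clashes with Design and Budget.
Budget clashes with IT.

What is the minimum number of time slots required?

3

The cycle IT-Safety-Design-Strategy-Budget-IT has odd length 5, so it cannot be 2-colored; at least 3 time slots are needed.
3 time slots suffice: Safety=2, Strategy=2, Design=1, Budget=1, IT=3. Each listed conflict is separated.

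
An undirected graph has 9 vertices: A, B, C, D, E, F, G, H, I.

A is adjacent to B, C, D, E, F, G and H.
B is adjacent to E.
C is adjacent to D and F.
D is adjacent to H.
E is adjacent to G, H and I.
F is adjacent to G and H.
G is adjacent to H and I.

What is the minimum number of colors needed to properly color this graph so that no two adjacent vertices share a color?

A, E, G, H are pairwise adjacent (a clique of size 4), so at least 4 colors are needed.
4 colors suffice: color red → {A, I}; color blue → {D, E, F}; color green → {B, C, G}; color yellow → {H}. Every edge joins two different colors.

4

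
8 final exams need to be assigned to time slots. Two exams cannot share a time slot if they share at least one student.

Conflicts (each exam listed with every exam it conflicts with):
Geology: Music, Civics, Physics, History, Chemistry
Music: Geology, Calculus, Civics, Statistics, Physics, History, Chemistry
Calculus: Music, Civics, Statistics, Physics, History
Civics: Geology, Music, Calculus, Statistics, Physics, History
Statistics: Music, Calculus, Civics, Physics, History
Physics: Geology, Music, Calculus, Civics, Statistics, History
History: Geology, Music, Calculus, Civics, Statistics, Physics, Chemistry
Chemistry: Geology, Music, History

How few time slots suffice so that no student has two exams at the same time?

Music, Calculus, Civics, Statistics, Physics, History all conflict with each other, so at least 6 time slots are needed.
Using 6 time slots: Geology=5, Music=2, Calculus=6, Civics=4, Statistics=5, Physics=3, History=1, Chemistry=3. Every pair that conflicts lands in different time slots.

6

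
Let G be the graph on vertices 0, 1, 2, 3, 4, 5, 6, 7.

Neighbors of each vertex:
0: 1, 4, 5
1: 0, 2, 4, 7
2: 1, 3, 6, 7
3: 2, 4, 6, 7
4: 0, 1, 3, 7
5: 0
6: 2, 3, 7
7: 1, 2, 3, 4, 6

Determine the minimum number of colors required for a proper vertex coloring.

4

2, 3, 6, 7 form a clique, so at least 4 colors are needed.
A valid assignment using 4 colors: 0=red, 1=blue, 2=green, 3=blue, 4=green, 5=blue, 6=yellow, 7=red. Each edge has distinct colors on its endpoints.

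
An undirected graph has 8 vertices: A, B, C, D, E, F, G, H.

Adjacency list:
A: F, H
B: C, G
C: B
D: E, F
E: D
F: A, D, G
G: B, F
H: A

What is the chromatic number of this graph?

2

A and F are adjacent, so at least 2 colors are needed.
2 colors suffice: color 1 → {B, E, F, H}; color 2 → {A, C, D, G}. No two adjacent vertices share a color.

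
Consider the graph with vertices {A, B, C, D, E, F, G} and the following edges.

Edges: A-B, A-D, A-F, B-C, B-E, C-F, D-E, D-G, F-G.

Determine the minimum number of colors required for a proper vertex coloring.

A and B are adjacent, so at least 2 colors are needed.
2 colors suffice: color 1 → {B, D, F}; color 2 → {A, C, E, G}. Each edge has distinct colors on its endpoints.

2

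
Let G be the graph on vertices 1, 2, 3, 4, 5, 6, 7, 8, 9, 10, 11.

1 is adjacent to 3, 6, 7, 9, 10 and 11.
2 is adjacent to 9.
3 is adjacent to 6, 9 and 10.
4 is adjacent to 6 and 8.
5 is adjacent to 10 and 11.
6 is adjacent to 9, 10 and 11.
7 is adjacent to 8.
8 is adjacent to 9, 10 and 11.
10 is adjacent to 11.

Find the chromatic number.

1, 3, 6, 9 form a clique, so at least 4 colors are needed.
4 colors suffice: color a → {4, 7, 9, 10}; color b → {2, 5, 6, 8}; color c → {1}; color d → {3, 11}. No two adjacent vertices share a color.

4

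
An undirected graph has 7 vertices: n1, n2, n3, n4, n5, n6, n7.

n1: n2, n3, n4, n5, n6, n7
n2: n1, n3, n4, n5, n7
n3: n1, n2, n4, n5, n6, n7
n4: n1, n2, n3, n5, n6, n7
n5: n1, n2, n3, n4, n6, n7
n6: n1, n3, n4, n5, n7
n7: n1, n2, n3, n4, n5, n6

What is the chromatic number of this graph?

6

n1, n3, n4, n5, n6, n7 are mutually adjacent (a clique of size 6), so at least 6 colors are needed.
One proper 6-coloring: n1=2, n2=6, n3=4, n4=5, n5=1, n6=6, n7=3. Each edge has distinct colors on its endpoints.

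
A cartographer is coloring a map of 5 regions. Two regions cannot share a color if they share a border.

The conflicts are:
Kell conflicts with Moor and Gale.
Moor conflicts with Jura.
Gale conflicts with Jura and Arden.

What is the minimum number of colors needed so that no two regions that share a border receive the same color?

2

Gale and Jura conflict, so at least 2 colors are needed.
One proper 2-coloring: Kell=2, Moor=1, Gale=1, Jura=2, Arden=2. No two conflicting regions share a color.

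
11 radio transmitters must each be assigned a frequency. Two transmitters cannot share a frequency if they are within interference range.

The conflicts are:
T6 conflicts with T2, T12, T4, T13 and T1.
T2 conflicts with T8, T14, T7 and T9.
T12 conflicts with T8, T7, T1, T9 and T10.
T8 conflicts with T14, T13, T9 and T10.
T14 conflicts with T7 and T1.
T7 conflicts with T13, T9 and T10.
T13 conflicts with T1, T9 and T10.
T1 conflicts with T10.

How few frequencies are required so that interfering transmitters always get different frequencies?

T12, T8, T10 are mutually in conflict, so at least 3 frequencies are needed.
3 frequencies suffice: frequency 1 → {T4, T8, T7, T1}; frequency 2 → {T2, T12, T13}; frequency 3 → {T6, T14, T9, T10}. Every pair that conflicts lands in different frequencies.

3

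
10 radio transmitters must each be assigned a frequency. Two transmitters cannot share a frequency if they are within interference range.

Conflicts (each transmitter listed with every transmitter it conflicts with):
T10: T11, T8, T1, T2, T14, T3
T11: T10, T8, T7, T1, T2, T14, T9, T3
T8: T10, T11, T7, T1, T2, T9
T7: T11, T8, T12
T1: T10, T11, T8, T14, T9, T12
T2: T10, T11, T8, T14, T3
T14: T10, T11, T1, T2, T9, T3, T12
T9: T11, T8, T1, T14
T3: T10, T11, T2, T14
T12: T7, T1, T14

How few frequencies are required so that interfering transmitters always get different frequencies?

5

T10, T11, T2, T14, T3 pairwise conflict, so at least 5 frequencies are needed.
5 frequencies suffice: frequency 1 → {T11, T12}; frequency 2 → {T8, T14}; frequency 3 → {T7, T1, T2}; frequency 4 → {T10, T9}; frequency 5 → {T3}. Every pair that conflicts lands in different frequencies.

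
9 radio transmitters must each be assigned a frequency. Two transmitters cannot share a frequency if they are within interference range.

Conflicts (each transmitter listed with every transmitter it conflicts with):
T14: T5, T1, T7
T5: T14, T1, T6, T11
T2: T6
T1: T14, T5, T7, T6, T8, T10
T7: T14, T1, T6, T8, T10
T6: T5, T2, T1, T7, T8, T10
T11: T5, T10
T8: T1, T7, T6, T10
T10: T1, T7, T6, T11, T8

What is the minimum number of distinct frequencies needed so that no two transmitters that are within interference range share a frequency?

5

T1, T7, T6, T8, T10 pairwise conflict, so at least 5 frequencies are needed.
5 frequencies suffice: frequency 1 → {T14, T6, T11}; frequency 2 → {T2, T1}; frequency 3 → {T5, T10}; frequency 4 → {T7}; frequency 5 → {T8}. Each listed conflict is separated.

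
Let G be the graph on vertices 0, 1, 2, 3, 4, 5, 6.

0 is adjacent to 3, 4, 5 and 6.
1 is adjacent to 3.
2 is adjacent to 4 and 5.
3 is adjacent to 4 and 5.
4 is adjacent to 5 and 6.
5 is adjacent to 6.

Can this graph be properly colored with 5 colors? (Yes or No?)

The chromatic number is 4. 0, 4, 5, 6 are pairwise adjacent (a clique of size 4), so at least 4 colors are needed.
4 colors suffice: color a → {1, 5}; color b → {4}; color c → {2, 3, 6}; color d → {0}.
Since 5 ≥ 4, a proper 5-coloring certainly exists.

Yes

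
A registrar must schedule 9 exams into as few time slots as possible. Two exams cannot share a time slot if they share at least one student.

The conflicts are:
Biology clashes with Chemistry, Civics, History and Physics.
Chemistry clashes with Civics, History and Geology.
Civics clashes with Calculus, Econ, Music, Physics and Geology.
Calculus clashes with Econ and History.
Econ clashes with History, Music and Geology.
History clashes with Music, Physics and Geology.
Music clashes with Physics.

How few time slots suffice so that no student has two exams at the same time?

Civics, Calculus, Econ are mutually in conflict, so at least 3 time slots are needed.
3 time slots suffice: time slot 1 → {Civics, History}; time slot 2 → {Chemistry, Econ, Physics}; time slot 3 → {Biology, Calculus, Music, Geology}. Every pair that conflicts lands in different time slots.

3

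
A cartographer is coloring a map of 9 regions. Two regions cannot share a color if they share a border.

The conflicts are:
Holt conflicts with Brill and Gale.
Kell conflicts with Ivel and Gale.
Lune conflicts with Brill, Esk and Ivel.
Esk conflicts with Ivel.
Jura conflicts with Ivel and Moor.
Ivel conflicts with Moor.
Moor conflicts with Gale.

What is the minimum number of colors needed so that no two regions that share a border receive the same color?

3

Lune, Esk, Ivel all conflict with each other, so at least 3 colors are needed.
3 colors suffice: Holt=2, Kell=2, Lune=2, Brill=1, Esk=3, Jura=3, Ivel=1, Moor=2, Gale=1. Every pair that conflicts lands in different colors.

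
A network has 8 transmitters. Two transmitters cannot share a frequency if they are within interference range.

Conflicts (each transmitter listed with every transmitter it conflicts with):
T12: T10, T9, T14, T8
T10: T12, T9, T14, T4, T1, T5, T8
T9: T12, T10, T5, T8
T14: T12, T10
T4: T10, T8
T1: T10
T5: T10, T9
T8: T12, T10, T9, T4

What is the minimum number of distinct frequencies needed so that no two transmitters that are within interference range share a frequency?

T12, T10, T9, T8 are mutually in conflict, so at least 4 frequencies are needed.
Using 4 frequencies: T12=3, T10=1, T9=2, T14=2, T4=2, T1=2, T5=3, T8=4. Every pair that conflicts lands in different frequencies.

4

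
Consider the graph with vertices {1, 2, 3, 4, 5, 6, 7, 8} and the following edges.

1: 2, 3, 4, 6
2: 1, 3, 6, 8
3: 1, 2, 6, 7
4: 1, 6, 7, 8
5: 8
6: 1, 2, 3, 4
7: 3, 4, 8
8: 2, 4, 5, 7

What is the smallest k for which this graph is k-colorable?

1, 2, 3, 6 are mutually adjacent (a clique of size 4), so at least 4 colors are needed.
4 colors suffice: color red → {3, 8}; color blue → {5, 6, 7}; color green → {2, 4}; color yellow → {1}. No two adjacent vertices share a color.

4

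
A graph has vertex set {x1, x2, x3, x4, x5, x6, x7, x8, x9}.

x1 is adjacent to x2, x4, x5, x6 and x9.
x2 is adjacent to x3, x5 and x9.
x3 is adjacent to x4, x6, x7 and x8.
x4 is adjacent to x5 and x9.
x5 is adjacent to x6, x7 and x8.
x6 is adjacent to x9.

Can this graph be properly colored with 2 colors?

No

x1, x4, x5 are pairwise adjacent, so at least 3 colors are needed.
So 2 colors are not enough.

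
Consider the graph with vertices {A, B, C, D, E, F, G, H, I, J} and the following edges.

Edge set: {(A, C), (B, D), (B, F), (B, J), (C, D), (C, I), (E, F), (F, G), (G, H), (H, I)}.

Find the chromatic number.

The cycle C-I-H-G-F-B-D-C has odd length 7, so it cannot be 2-colored; at least 3 colors are needed.
3 colors suffice: color 1 → {C, F, H, J}; color 2 → {A, B, E, G, I}; color 3 → {D}. Every edge joins two different colors.

3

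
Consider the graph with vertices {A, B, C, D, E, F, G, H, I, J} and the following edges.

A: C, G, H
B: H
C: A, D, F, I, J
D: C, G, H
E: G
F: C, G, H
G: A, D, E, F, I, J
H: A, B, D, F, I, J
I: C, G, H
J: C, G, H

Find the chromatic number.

2

H and J are adjacent, so at least 2 colors are needed.
2 colors suffice: A=2, B=2, C=1, D=2, E=2, F=2, G=1, H=1, I=2, J=2. Every edge joins two different colors.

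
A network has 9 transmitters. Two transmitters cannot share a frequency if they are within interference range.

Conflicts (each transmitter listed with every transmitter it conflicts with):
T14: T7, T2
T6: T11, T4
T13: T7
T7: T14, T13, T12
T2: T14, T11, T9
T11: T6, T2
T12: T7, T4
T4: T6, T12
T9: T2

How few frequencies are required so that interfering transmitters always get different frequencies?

The cycle T6-T11-T2-T14-T7-T12-T4-T6 has odd length 7, so it cannot be 2-colored; at least 3 frequencies are needed.
3 frequencies suffice: T14=2, T6=3, T13=2, T7=1, T2=1, T11=2, T12=2, T4=1, T9=2. Every pair that conflicts lands in different frequencies.

3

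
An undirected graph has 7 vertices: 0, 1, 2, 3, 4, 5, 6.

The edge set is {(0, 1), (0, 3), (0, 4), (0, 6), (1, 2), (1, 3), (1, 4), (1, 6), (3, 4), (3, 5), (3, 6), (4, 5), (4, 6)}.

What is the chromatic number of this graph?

5

0, 1, 3, 4, 6 are mutually adjacent (a clique of size 5), so at least 5 colors are needed.
5 colors suffice: 0=d, 1=b, 2=a, 3=a, 4=c, 5=b, 6=e. No two adjacent vertices share a color.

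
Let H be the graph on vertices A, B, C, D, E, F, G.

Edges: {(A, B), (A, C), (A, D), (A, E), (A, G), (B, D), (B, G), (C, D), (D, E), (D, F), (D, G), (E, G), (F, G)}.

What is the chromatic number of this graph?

A, D, E, G are pairwise adjacent (a clique of size 4), so at least 4 colors are needed.
One proper 4-coloring: A=2, B=4, C=3, D=1, E=4, F=2, G=3. Each edge has distinct colors on its endpoints.

4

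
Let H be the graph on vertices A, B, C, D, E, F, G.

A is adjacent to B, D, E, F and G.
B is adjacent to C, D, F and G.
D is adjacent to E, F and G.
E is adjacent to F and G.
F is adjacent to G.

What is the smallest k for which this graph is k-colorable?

A, B, D, F, G are pairwise adjacent (a clique of size 5), so at least 5 colors are needed.
5 colors suffice: A=2, B=1, C=2, D=3, E=1, F=5, G=4. No two adjacent vertices share a color.

5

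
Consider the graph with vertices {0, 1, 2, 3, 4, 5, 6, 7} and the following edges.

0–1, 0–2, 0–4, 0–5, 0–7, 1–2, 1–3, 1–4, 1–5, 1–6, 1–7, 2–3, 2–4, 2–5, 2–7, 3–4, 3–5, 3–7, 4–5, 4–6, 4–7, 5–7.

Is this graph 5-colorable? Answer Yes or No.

No

1, 2, 3, 4, 5, 7 form a clique, so at least 6 colors are needed.
So 5 colors are not enough.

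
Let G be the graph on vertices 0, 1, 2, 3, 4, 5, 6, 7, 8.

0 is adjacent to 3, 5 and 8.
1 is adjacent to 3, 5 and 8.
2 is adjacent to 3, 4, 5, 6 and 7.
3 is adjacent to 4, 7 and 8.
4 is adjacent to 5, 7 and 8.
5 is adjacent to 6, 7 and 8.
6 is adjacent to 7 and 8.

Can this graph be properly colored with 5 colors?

Yes

The chromatic number is 4. 2, 3, 4, 7 form a clique, so at least 4 colors are needed.
4 colors suffice: 0=green, 1=green, 2=blue, 3=red, 4=green, 5=red, 6=green, 7=yellow, 8=blue.
Since 5 ≥ 4, a proper 5-coloring certainly exists.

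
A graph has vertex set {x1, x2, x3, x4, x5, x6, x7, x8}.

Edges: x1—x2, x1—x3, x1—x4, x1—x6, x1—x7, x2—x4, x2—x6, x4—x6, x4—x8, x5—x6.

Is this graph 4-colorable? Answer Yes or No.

Yes

The chromatic number is 4. x1, x2, x4, x6 form a clique, so at least 4 colors are needed.
One proper 4-coloring: x1=R, x2=Y, x3=B, x4=G, x5=R, x6=B, x7=B, x8=R.
That is already a proper 4-coloring.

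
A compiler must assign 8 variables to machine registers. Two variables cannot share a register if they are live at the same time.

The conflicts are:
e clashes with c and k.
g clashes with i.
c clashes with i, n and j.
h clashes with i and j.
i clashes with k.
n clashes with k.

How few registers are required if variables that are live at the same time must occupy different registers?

c and j conflict, so at least 2 registers are needed.
2 registers suffice: register 1 → {g, c, h, k}; register 2 → {e, i, n, j}. Every pair that conflicts lands in different registers.

2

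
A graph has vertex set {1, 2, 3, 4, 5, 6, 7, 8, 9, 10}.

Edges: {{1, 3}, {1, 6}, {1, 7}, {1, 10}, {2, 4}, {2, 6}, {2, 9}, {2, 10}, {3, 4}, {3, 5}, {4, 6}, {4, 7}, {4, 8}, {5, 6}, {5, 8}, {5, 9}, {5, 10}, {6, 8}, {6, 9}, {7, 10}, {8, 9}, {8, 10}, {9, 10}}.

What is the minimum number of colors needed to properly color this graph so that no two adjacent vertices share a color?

4

5, 8, 9, 10 form a clique, so at least 4 colors are needed.
4 colors suffice: color red → {3, 6, 10}; color blue → {1, 2, 8}; color green → {4, 9}; color yellow → {5, 7}. Every edge joins two different colors.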